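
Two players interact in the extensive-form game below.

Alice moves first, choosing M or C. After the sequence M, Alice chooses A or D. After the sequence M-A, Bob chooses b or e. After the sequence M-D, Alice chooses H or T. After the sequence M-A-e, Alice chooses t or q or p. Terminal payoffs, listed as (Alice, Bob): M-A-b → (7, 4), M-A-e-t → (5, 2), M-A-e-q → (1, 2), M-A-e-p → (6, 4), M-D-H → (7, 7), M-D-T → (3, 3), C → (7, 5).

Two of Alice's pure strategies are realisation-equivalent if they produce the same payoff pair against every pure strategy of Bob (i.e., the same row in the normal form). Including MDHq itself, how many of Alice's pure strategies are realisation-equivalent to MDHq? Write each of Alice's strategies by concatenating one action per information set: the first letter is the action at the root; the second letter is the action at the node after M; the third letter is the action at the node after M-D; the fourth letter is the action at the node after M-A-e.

3

Row for MDHq (columns b, e): (7,7) (7,7).
Under MDHq, Alice's choice at the node after M-A-e can never be reached regardless of what Bob does, so varying those choices leaves every outcome unchanged.
Holding the reachable choices fixed and varying the unreachable one freely already gives 3 equivalent strategies.
No other strategy reproduces this row, so those 3 are the full class: MDHt, MDHq, MDHp.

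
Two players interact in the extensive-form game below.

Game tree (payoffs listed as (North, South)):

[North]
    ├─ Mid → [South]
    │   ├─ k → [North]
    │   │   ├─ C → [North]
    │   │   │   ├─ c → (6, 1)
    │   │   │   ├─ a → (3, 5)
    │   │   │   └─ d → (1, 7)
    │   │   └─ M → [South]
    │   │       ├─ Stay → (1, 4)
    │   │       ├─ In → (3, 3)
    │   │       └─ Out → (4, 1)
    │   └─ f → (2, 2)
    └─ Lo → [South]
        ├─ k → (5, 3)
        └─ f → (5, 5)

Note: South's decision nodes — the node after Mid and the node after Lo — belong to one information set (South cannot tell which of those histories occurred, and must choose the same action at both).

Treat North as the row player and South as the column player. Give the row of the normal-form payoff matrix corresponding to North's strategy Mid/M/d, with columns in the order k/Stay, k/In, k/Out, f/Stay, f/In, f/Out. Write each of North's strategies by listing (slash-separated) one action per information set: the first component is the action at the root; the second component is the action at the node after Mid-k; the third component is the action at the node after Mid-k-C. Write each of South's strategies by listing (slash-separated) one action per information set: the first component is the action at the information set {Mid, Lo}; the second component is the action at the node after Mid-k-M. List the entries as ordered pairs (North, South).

vs k/Stay: North plays Mid → South plays k at [Mid] → North plays M at [Mid-k] → South plays Stay at [Mid-k-M] → (1, 4)
vs k/In: North plays Mid → South plays k at [Mid] → North plays M at [Mid-k] → South plays In at [Mid-k-M] → (3, 3)
vs k/Out: North plays Mid → South plays k at [Mid] → North plays M at [Mid-k] → South plays Out at [Mid-k-M] → (4, 1)
vs f/Stay: North plays Mid → South plays f at [Mid] → (2, 2)
vs f/In: North plays Mid → South plays f at [Mid] → (2, 2)
vs f/Out: North plays Mid → South plays f at [Mid] → (2, 2)

(1,4) (3,3) (4,1) (2,2) (2,2) (2,2)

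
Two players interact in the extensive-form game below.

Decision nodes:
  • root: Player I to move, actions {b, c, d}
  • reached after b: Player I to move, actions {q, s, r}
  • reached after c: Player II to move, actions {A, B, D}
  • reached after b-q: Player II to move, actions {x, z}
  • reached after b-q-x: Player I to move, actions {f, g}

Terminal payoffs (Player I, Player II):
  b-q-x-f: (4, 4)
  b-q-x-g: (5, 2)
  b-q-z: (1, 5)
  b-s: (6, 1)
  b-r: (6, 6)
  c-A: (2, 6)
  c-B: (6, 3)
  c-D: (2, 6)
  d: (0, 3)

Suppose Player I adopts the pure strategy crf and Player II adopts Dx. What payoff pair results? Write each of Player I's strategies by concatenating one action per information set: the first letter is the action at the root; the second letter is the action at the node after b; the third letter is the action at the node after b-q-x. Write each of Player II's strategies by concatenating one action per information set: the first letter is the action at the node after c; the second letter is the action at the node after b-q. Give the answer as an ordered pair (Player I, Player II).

Trace the play path from the root:
  Player I plays c
  Player II plays D at [c]
→ terminal payoff (2, 6).
(Player I's choice at the node after b is never reached on this path, so it doesn't affect the outcome.)

(2, 6)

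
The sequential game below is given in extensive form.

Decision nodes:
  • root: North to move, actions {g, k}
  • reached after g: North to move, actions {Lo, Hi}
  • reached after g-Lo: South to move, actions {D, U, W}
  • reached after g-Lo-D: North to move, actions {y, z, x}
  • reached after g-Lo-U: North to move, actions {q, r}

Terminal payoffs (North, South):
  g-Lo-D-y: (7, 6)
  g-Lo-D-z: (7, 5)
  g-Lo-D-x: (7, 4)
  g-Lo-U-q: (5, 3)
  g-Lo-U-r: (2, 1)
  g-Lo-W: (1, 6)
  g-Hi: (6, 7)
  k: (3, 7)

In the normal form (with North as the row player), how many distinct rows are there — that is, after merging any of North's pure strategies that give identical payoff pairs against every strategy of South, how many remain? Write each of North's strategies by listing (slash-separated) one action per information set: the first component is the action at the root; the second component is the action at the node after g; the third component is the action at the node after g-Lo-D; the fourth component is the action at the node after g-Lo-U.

8

North has 24 pure strategies: g/Lo/y/q, g/Lo/y/r, g/Lo/z/q, g/Lo/z/r, g/Lo/x/q, g/Lo/x/r, g/Hi/y/q, g/Hi/y/r, g/Hi/z/q, g/Hi/z/r, g/Hi/x/q, g/Hi/x/r, k/Lo/y/q, k/Lo/y/r, k/Lo/z/q, k/Lo/z/r, k/Lo/x/q, k/Lo/x/r, k/Hi/y/q, k/Hi/y/r, k/Hi/z/q, k/Hi/z/r, k/Hi/x/q, k/Hi/x/r. Columns: D, U, W.
{g/Lo/y/q} → row (7,6) (5,3) (1,6)
{g/Lo/y/r} → row (7,6) (2,1) (1,6)
{g/Lo/z/q} → row (7,5) (5,3) (1,6)
{g/Lo/z/r} → row (7,5) (2,1) (1,6)
{g/Lo/x/q} → row (7,4) (5,3) (1,6)
{g/Lo/x/r} → row (7,4) (2,1) (1,6)
{g/Hi/y/q, g/Hi/y/r, g/Hi/z/q, g/Hi/z/r, g/Hi/x/q, g/Hi/x/r} → row (6,7) (6,7) (6,7)
{k/Lo/y/q, k/Lo/y/r, k/Lo/z/q, k/Lo/z/r, k/Lo/x/q, k/Lo/x/r, k/Hi/y/q, k/Hi/y/r, k/Hi/z/q, k/Hi/z/r, k/Hi/x/q, k/Hi/x/r} → row (3,7) (3,7) (3,7)
That's 8 distinct rows out of 24 strategies.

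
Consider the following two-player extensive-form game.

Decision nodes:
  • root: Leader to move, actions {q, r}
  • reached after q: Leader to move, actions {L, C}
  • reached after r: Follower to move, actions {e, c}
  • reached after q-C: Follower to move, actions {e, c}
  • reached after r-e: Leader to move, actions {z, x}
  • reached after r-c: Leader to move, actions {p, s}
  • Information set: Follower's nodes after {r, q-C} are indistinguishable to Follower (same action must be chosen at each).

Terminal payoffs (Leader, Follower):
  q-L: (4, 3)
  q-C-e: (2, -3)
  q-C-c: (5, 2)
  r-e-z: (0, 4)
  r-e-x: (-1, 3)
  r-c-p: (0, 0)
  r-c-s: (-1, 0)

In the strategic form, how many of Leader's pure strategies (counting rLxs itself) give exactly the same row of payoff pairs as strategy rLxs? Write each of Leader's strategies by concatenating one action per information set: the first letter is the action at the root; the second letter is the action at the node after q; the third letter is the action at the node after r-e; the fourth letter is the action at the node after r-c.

2

Row for rLxs (columns e, c): (-1,3) (-1,0).
Under rLxs, Leader's choice at the node after q can never be reached regardless of what Follower does, so varying those choices leaves every outcome unchanged.
Holding the reachable choices fixed and varying the unreachable one freely already gives 2 equivalent strategies.
No other strategy reproduces this row, so those 2 are the full class: rLxs, rCxs.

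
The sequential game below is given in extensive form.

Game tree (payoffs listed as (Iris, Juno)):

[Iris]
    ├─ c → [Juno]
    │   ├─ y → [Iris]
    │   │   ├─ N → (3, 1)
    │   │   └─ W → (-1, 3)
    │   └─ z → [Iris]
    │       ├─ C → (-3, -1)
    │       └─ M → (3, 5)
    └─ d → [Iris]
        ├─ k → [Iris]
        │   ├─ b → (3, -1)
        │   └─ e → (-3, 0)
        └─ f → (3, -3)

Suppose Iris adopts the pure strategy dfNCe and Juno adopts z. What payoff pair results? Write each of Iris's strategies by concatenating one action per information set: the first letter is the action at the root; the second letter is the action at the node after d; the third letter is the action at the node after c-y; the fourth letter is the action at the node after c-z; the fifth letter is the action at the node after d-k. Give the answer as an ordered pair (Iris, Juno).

(3, -3)

Trace the play path from the root:
  Iris plays d
  Iris plays f at [d]
→ terminal payoff (3, -3).
(Iris's choice at the node after c-y is never reached on this path, so it doesn't affect the outcome.)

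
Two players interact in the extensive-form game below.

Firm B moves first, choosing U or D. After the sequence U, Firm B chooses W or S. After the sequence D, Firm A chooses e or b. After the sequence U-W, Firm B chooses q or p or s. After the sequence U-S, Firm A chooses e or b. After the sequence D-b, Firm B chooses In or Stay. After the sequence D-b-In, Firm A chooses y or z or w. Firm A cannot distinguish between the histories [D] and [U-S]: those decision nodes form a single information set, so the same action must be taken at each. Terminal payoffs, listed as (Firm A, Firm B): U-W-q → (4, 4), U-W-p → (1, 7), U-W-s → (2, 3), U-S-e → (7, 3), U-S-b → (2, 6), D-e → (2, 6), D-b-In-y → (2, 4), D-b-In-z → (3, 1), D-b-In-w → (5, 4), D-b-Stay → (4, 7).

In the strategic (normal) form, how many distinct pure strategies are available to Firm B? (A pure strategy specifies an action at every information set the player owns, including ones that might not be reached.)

Firm B owns the root with actions {U, D} — two choices.
Firm B owns the node after U with actions {W, S} — two choices.
Firm B owns the node after U-W with actions {q, p, s} — three choices.
Firm B owns the node after D-b with actions {In, Stay} — two choices.
A pure strategy fixes one action at each information set independently, so the count is the product 2 × 2 × 3 × 2 = 24.

24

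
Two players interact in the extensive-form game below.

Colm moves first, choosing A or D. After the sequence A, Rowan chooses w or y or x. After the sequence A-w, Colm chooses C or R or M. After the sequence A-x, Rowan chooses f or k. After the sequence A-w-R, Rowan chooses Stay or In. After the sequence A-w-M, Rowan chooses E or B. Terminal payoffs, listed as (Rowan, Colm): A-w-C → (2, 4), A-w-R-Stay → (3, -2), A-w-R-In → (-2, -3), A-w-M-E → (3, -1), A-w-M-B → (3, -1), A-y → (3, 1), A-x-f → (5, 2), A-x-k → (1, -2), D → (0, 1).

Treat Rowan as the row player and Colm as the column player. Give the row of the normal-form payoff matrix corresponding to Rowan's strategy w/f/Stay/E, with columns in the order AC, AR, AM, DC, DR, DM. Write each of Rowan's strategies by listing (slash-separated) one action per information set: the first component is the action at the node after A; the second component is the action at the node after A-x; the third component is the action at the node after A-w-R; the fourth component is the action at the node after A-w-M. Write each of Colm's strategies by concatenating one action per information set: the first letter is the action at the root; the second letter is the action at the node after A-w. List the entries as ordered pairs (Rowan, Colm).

(2,4) (3,-2) (3,-1) (0,1) (0,1) (0,1)

vs AC: Colm plays A → Rowan plays w at [A] → Colm plays C at [A-w] → (2, 4)
vs AR: Colm plays A → Rowan plays w at [A] → Colm plays R at [A-w] → Rowan plays Stay at [A-w-R] → (3, -2)
vs AM: Colm plays A → Rowan plays w at [A] → Colm plays M at [A-w] → Rowan plays E at [A-w-M] → (3, -1)
vs DC: Colm plays D → (0, 1)
vs DR: Colm plays D → (0, 1)
vs DM: Colm plays D → (0, 1)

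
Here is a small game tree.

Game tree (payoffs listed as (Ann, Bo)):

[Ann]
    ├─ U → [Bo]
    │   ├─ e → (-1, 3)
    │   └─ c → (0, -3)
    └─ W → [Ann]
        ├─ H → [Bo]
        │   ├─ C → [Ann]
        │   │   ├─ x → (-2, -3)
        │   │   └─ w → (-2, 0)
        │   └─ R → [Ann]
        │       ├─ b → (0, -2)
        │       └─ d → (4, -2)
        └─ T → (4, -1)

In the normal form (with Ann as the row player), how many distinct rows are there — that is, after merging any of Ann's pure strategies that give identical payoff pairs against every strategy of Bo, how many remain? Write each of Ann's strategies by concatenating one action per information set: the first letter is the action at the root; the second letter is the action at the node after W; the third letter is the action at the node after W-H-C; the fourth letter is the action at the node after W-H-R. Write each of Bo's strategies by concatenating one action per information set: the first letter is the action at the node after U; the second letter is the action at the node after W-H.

Ann has 16 pure strategies: UHxb, UHxd, UHwb, UHwd, UTxb, UTxd, UTwb, UTwd, WHxb, WHxd, WHwb, WHwd, WTxb, WTxd, WTwb, WTwd. Columns: eC, eR, cC, cR.
{UHxb, UHxd, UHwb, UHwd, UTxb, UTxd, UTwb, UTwd} → row (-1,3) (-1,3) (0,-3) (0,-3)
{WHxb} → row (-2,-3) (0,-2) (-2,-3) (0,-2)
{WHxd} → row (-2,-3) (4,-2) (-2,-3) (4,-2)
{WHwb} → row (-2,0) (0,-2) (-2,0) (0,-2)
{WHwd} → row (-2,0) (4,-2) (-2,0) (4,-2)
{WTxb, WTxd, WTwb, WTwd} → row (4,-1) (4,-1) (4,-1) (4,-1)
That's 6 distinct rows out of 16 strategies.

6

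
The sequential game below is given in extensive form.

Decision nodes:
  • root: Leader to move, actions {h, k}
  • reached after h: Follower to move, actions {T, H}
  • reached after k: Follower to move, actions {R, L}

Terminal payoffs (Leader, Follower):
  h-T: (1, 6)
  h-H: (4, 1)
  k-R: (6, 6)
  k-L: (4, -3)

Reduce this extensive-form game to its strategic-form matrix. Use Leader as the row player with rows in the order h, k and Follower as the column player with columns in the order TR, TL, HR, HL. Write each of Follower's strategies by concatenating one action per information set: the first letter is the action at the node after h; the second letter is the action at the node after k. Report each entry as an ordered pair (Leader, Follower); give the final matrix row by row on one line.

           TR       TL       HR       HL
   h    (1,6)    (1,6)    (4,1)    (4,1)
   k    (6,6)   (4,-3)    (6,6)   (4,-3)

h: (1,6) (1,6) (4,1) (4,1) | k: (6,6) (4,-3) (6,6) (4,-3)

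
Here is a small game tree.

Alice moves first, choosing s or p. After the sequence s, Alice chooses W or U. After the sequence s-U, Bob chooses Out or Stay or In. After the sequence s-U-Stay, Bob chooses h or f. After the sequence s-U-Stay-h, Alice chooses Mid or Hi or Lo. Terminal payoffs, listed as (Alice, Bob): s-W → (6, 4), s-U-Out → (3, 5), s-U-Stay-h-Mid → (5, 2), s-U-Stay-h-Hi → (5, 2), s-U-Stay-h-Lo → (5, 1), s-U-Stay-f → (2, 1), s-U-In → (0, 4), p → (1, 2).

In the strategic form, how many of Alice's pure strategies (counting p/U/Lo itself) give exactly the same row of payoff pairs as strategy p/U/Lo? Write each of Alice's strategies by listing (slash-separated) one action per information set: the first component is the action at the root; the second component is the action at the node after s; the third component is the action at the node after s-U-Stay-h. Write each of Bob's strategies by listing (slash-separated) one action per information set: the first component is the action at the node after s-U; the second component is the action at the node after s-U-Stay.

6

Row for p/U/Lo (columns Out/h, Out/f, Stay/h, Stay/f, In/h, In/f): (1,2) (1,2) (1,2) (1,2) (1,2) (1,2).
Under p/U/Lo, Alice's choice at the node after s and at the node after s-U-Stay-h can never be reached regardless of what Bob does, so varying those choices leaves every outcome unchanged.
Holding the reachable choices fixed and varying the unreachable ones freely already gives 2 × 3 = 6 equivalent strategies.
No other strategy reproduces this row, so those 6 are the full class: p/W/Mid, p/W/Hi, p/W/Lo, p/U/Mid, p/U/Hi, p/U/Lo.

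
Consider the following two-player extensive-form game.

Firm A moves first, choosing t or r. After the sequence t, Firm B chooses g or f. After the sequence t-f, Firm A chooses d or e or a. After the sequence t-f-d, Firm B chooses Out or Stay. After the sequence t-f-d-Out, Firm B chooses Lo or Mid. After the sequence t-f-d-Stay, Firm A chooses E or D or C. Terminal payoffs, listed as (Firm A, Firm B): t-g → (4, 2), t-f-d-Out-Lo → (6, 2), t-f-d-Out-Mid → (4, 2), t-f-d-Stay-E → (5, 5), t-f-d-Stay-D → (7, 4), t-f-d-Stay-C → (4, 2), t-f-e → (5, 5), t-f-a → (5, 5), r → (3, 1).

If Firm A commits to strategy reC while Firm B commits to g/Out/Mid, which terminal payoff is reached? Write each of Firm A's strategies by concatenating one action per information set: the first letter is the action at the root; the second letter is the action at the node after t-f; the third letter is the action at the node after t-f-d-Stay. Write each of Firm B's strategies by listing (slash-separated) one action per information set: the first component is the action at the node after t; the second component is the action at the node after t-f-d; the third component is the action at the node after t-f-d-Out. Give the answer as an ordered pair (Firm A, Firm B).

(3, 1)

Trace the play path from the root:
  Firm A plays r
→ terminal payoff (3, 1).
(Firm A's choice at the node after t-f is never reached on this path, so it doesn't affect the outcome.)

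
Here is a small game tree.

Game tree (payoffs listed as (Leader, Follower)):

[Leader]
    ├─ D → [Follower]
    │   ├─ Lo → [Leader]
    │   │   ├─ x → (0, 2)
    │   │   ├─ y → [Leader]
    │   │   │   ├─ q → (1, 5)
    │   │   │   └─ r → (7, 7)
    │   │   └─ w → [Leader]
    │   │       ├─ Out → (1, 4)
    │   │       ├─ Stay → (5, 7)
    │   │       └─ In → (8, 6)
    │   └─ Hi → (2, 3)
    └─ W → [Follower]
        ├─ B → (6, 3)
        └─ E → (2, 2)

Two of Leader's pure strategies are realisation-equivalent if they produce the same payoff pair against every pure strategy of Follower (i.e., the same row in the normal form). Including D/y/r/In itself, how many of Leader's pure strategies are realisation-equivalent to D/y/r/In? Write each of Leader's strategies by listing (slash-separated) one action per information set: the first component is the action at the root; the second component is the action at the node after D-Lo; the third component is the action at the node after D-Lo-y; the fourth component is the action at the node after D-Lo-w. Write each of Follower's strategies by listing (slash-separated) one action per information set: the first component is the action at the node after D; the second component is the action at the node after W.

Row for D/y/r/In (columns Lo/B, Lo/E, Hi/B, Hi/E): (7,7) (7,7) (2,3) (2,3).
Under D/y/r/In, Leader's choice at the node after D-Lo-w can never be reached regardless of what Follower does, so varying those choices leaves every outcome unchanged.
Holding the reachable choices fixed and varying the unreachable one freely already gives 3 equivalent strategies.
No other strategy reproduces this row, so those 3 are the full class: D/y/r/Out, D/y/r/Stay, D/y/r/In.

3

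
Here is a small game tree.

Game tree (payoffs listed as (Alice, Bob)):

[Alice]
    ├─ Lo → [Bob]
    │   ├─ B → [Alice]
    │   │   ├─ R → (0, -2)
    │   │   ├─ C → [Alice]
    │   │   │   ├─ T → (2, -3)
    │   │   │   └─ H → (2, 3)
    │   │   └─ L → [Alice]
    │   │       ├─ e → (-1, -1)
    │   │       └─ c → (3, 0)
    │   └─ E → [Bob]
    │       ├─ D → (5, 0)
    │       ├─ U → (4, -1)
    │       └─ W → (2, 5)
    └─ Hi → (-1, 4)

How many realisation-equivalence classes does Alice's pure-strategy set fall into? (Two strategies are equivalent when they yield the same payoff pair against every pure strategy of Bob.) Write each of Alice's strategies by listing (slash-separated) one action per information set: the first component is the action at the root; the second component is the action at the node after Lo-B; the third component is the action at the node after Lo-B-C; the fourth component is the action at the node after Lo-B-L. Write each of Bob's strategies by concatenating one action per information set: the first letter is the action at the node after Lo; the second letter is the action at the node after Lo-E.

Alice has 24 pure strategies: Lo/R/T/e, Lo/R/T/c, Lo/R/H/e, Lo/R/H/c, Lo/C/T/e, Lo/C/T/c, Lo/C/H/e, Lo/C/H/c, Lo/L/T/e, Lo/L/T/c, Lo/L/H/e, Lo/L/H/c, Hi/R/T/e, Hi/R/T/c, Hi/R/H/e, Hi/R/H/c, Hi/C/T/e, Hi/C/T/c, Hi/C/H/e, Hi/C/H/c, Hi/L/T/e, Hi/L/T/c, Hi/L/H/e, Hi/L/H/c. Columns: BD, BU, BW, ED, EU, EW.
{Lo/R/T/e, Lo/R/T/c, Lo/R/H/e, Lo/R/H/c} → row (0,-2) (0,-2) (0,-2) (5,0) (4,-1) (2,5)
{Lo/C/T/e, Lo/C/T/c} → row (2,-3) (2,-3) (2,-3) (5,0) (4,-1) (2,5)
{Lo/C/H/e, Lo/C/H/c} → row (2,3) (2,3) (2,3) (5,0) (4,-1) (2,5)
{Lo/L/T/e, Lo/L/H/e} → row (-1,-1) (-1,-1) (-1,-1) (5,0) (4,-1) (2,5)
{Lo/L/T/c, Lo/L/H/c} → row (3,0) (3,0) (3,0) (5,0) (4,-1) (2,5)
{Hi/R/T/e, Hi/R/T/c, Hi/R/H/e, Hi/R/H/c, Hi/C/T/e, Hi/C/T/c, Hi/C/H/e, Hi/C/H/c, Hi/L/T/e, Hi/L/T/c, Hi/L/H/e, Hi/L/H/c} → row (-1,4) (-1,4) (-1,4) (-1,4) (-1,4) (-1,4)
That's 6 distinct rows out of 24 strategies.

6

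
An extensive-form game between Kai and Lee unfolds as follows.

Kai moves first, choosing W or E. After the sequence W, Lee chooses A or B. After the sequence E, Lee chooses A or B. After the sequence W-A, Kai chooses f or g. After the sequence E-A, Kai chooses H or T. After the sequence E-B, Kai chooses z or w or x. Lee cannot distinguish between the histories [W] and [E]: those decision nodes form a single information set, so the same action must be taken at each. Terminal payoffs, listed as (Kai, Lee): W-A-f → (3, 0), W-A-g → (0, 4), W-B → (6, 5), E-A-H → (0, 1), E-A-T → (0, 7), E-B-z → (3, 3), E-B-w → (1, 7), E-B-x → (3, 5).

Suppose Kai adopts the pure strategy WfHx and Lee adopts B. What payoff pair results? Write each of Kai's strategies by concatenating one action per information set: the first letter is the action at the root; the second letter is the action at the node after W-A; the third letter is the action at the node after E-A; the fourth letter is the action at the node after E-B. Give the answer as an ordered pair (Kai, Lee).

Trace the play path from the root:
  Kai plays W
  Lee plays B at [W]
→ terminal payoff (6, 5).
(Kai's choice at the node after W-A is never reached on this path, so it doesn't affect the outcome.)

(6, 5)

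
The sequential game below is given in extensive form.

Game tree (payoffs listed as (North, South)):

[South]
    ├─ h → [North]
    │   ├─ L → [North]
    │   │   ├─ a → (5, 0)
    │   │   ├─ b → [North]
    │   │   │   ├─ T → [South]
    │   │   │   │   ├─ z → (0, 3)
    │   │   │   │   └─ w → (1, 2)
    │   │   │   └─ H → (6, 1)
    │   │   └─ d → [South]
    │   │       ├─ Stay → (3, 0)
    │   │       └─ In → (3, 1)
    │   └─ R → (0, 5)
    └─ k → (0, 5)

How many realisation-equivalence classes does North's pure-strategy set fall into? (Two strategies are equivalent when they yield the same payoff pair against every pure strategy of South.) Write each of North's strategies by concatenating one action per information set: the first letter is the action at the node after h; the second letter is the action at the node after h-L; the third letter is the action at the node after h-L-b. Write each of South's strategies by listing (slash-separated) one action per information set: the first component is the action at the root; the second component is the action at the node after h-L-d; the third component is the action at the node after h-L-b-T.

5

North has 12 pure strategies: LaT, LaH, LbT, LbH, LdT, LdH, RaT, RaH, RbT, RbH, RdT, RdH. Columns: h/Stay/z, h/Stay/w, h/In/z, h/In/w, k/Stay/z, k/Stay/w, k/In/z, k/In/w.
{LaT, LaH} → row (5,0) (5,0) (5,0) (5,0) (0,5) (0,5) (0,5) (0,5)
{LbT} → row (0,3) (1,2) (0,3) (1,2) (0,5) (0,5) (0,5) (0,5)
{LbH} → row (6,1) (6,1) (6,1) (6,1) (0,5) (0,5) (0,5) (0,5)
{LdT, LdH} → row (3,0) (3,0) (3,1) (3,1) (0,5) (0,5) (0,5) (0,5)
{RaT, RaH, RbT, RbH, RdT, RdH} → row (0,5) (0,5) (0,5) (0,5) (0,5) (0,5) (0,5) (0,5)
That's 5 distinct rows out of 12 strategies.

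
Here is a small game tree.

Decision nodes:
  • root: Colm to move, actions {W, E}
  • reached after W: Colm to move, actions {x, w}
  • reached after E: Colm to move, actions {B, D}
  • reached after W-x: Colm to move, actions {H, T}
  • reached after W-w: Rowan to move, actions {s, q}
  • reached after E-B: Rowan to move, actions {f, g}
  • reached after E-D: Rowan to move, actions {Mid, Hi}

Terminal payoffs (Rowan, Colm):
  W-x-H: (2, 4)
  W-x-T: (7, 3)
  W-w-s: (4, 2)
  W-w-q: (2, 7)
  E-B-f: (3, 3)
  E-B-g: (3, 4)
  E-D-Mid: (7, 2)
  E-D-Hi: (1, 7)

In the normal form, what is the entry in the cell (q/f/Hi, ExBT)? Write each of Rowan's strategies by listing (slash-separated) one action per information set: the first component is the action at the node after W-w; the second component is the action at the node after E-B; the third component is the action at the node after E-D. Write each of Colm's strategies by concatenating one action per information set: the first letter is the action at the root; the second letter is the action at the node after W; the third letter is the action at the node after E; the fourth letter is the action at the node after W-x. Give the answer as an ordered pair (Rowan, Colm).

Trace the play path from the root:
  Colm plays E
  Colm plays B at [E]
  Rowan plays f at [E-B]
→ terminal payoff (3, 3).
(Rowan's choice at the node after W-w is never reached on this path, so it doesn't affect the outcome.)

(3, 3)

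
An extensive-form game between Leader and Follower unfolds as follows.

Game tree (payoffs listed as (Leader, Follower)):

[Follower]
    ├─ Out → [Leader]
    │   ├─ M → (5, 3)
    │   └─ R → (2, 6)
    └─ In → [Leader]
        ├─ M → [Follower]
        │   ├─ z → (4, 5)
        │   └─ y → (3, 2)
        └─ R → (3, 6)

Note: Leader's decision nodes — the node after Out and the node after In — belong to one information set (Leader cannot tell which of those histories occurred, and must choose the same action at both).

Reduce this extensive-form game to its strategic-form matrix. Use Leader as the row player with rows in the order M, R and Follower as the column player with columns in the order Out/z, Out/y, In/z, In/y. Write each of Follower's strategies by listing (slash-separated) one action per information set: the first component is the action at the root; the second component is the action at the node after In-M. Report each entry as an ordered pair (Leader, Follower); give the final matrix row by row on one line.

Row M: Out/z→(5,3), Out/y→(5,3), In/z→(4,5), In/y→(3,2)
Row R: Out/z→(2,6), Out/y→(2,6), In/z→(3,6), In/y→(3,6)

M: (5,3) (5,3) (4,5) (3,2) | R: (2,6) (2,6) (3,6) (3,6)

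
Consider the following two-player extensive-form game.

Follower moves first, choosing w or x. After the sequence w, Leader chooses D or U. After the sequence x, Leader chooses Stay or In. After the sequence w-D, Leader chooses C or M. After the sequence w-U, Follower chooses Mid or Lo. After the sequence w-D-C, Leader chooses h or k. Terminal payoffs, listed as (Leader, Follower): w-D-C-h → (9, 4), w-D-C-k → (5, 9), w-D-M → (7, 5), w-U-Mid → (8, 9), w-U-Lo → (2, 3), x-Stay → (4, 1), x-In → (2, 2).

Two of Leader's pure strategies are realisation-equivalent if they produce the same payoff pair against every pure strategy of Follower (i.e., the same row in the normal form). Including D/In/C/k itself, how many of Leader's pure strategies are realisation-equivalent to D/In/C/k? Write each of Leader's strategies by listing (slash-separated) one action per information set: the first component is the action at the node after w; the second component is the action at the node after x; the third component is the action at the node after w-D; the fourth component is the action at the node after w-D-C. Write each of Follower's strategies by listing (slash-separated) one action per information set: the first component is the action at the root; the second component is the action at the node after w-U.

Row for D/In/C/k (columns w/Mid, w/Lo, x/Mid, x/Lo): (5,9) (5,9) (2,2) (2,2).
Every one of Leader's information sets is on the play path for some reply by Follower when Leader follows D/In/C/k.
Changing the action at any of them therefore changes at least one column, so only D/In/C/k itself gives this row.

1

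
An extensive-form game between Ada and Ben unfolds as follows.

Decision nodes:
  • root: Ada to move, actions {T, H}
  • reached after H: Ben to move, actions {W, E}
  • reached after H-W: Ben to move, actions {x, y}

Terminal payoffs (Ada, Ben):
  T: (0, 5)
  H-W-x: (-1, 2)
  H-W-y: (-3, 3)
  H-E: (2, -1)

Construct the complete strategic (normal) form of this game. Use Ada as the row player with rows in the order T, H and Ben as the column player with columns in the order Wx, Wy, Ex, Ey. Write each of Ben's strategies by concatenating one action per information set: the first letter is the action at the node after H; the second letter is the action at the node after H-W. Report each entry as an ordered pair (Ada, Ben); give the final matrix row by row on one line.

T: (0,5) (0,5) (0,5) (0,5) | H: (-1,2) (-3,3) (2,-1) (2,-1)

           Wx       Wy       Ex       Ey
   T    (0,5)    (0,5)    (0,5)    (0,5)
   H   (-1,2)   (-3,3)   (2,-1)   (2,-1)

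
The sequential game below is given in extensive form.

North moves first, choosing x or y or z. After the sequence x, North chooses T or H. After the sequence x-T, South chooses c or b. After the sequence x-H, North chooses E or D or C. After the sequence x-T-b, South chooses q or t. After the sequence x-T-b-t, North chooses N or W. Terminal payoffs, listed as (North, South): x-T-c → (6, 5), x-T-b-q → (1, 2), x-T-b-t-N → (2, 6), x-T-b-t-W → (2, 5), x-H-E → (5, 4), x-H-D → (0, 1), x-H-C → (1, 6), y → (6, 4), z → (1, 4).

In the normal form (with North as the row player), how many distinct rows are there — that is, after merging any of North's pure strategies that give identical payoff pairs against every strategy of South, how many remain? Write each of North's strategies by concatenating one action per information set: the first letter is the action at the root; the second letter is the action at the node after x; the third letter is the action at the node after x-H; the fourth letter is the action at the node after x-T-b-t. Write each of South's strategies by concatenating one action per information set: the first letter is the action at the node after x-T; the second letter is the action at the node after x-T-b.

North has 36 pure strategies: xTEN, xTEW, xTDN, xTDW, xTCN, xTCW, xHEN, xHEW, xHDN, xHDW, xHCN, xHCW, yTEN, yTEW, yTDN, yTDW, yTCN, yTCW, yHEN, yHEW, yHDN, yHDW, yHCN, yHCW, zTEN, zTEW, zTDN, zTDW, zTCN, zTCW, zHEN, zHEW, zHDN, zHDW, zHCN, zHCW. Columns: cq, ct, bq, bt.
{xTEN, xTDN, xTCN} → row (6,5) (6,5) (1,2) (2,6)
{xTEW, xTDW, xTCW} → row (6,5) (6,5) (1,2) (2,5)
{xHEN, xHEW} → row (5,4) (5,4) (5,4) (5,4)
{xHDN, xHDW} → row (0,1) (0,1) (0,1) (0,1)
{xHCN, xHCW} → row (1,6) (1,6) (1,6) (1,6)
{yTEN, yTEW, yTDN, yTDW, yTCN, yTCW, yHEN, yHEW, yHDN, yHDW, yHCN, yHCW} → row (6,4) (6,4) (6,4) (6,4)
{zTEN, zTEW, zTDN, zTDW, zTCN, zTCW, zHEN, zHEW, zHDN, zHDW, zHCN, zHCW} → row (1,4) (1,4) (1,4) (1,4)
That's 7 distinct rows out of 36 strategies.

7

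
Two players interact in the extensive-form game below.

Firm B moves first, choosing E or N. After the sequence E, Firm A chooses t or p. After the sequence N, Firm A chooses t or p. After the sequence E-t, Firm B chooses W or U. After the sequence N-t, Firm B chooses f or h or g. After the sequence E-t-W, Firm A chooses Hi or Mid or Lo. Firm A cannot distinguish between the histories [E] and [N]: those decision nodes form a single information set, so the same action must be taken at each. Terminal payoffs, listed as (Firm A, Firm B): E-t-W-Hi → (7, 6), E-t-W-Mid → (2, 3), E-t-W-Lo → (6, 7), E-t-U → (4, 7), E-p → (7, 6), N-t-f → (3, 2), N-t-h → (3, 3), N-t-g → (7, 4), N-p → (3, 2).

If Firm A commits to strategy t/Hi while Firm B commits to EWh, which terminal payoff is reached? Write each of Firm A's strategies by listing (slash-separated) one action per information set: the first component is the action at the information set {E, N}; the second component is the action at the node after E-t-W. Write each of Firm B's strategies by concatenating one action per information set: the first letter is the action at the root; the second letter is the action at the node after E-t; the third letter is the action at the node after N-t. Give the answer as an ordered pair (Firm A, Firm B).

Trace the play path from the root:
  Firm B plays E
  Firm A plays t at [E]
  Firm B plays W at [E-t]
  Firm A plays Hi at [E-t-W]
→ terminal payoff (7, 6).
(Firm B's choice at the node after N-t is never reached on this path, so it doesn't affect the outcome.)

(7, 6)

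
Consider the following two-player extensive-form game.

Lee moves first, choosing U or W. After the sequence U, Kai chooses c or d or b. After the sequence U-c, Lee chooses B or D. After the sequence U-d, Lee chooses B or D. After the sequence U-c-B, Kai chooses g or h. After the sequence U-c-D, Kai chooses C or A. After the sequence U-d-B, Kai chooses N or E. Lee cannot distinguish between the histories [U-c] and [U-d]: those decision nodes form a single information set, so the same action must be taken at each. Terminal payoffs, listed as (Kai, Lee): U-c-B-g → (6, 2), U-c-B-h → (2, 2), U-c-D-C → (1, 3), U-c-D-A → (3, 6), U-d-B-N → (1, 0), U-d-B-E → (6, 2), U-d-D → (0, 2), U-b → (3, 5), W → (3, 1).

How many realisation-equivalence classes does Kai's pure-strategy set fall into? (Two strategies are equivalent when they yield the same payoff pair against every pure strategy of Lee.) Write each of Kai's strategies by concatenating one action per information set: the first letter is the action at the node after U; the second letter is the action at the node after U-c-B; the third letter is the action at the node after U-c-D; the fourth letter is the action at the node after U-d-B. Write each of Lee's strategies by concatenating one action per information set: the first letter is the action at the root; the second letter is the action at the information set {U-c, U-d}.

Kai has 24 pure strategies: cgCN, cgCE, cgAN, cgAE, chCN, chCE, chAN, chAE, dgCN, dgCE, dgAN, dgAE, dhCN, dhCE, dhAN, dhAE, bgCN, bgCE, bgAN, bgAE, bhCN, bhCE, bhAN, bhAE. Columns: UB, UD, WB, WD.
{cgCN, cgCE} → row (6,2) (1,3) (3,1) (3,1)
{cgAN, cgAE} → row (6,2) (3,6) (3,1) (3,1)
{chCN, chCE} → row (2,2) (1,3) (3,1) (3,1)
{chAN, chAE} → row (2,2) (3,6) (3,1) (3,1)
{dgCN, dgAN, dhCN, dhAN} → row (1,0) (0,2) (3,1) (3,1)
{dgCE, dgAE, dhCE, dhAE} → row (6,2) (0,2) (3,1) (3,1)
{bgCN, bgCE, bgAN, bgAE, bhCN, bhCE, bhAN, bhAE} → row (3,5) (3,5) (3,1) (3,1)
That's 7 distinct rows out of 24 strategies.

7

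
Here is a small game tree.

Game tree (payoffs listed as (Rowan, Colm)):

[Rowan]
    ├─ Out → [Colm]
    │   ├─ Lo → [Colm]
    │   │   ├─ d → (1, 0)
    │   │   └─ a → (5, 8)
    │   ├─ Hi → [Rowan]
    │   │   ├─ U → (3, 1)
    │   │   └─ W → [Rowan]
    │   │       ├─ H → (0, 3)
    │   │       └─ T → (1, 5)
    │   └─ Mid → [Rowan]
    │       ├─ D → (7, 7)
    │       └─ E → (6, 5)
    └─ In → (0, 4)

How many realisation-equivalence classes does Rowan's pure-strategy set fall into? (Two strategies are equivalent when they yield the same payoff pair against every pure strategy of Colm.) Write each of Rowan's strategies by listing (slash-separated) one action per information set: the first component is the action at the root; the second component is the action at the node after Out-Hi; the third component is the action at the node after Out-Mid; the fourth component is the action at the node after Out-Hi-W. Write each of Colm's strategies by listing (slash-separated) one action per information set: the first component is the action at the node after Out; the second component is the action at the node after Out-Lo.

Rowan has 16 pure strategies: Out/U/D/H, Out/U/D/T, Out/U/E/H, Out/U/E/T, Out/W/D/H, Out/W/D/T, Out/W/E/H, Out/W/E/T, In/U/D/H, In/U/D/T, In/U/E/H, In/U/E/T, In/W/D/H, In/W/D/T, In/W/E/H, In/W/E/T. Columns: Lo/d, Lo/a, Hi/d, Hi/a, Mid/d, Mid/a.
{Out/U/D/H, Out/U/D/T} → row (1,0) (5,8) (3,1) (3,1) (7,7) (7,7)
{Out/U/E/H, Out/U/E/T} → row (1,0) (5,8) (3,1) (3,1) (6,5) (6,5)
{Out/W/D/H} → row (1,0) (5,8) (0,3) (0,3) (7,7) (7,7)
{Out/W/D/T} → row (1,0) (5,8) (1,5) (1,5) (7,7) (7,7)
{Out/W/E/H} → row (1,0) (5,8) (0,3) (0,3) (6,5) (6,5)
{Out/W/E/T} → row (1,0) (5,8) (1,5) (1,5) (6,5) (6,5)
{In/U/D/H, In/U/D/T, In/U/E/H, In/U/E/T, In/W/D/H, In/W/D/T, In/W/E/H, In/W/E/T} → row (0,4) (0,4) (0,4) (0,4) (0,4) (0,4)
That's 7 distinct rows out of 16 strategies.

7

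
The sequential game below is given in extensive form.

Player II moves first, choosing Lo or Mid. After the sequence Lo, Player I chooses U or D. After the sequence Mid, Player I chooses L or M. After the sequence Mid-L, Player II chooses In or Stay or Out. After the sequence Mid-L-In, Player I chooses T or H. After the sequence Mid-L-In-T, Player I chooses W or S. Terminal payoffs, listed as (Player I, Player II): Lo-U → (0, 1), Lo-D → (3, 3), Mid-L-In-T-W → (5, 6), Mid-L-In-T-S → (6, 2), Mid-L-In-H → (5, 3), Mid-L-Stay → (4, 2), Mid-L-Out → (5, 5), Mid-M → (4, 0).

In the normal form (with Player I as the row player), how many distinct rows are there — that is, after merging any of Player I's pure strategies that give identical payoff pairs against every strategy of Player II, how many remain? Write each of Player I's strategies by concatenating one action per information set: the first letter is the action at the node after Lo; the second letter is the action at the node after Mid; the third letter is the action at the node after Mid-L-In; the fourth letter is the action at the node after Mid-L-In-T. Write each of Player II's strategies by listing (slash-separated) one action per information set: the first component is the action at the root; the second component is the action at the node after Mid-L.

Player I has 16 pure strategies: ULTW, ULTS, ULHW, ULHS, UMTW, UMTS, UMHW, UMHS, DLTW, DLTS, DLHW, DLHS, DMTW, DMTS, DMHW, DMHS. Columns: Lo/In, Lo/Stay, Lo/Out, Mid/In, Mid/Stay, Mid/Out.
{ULTW} → row (0,1) (0,1) (0,1) (5,6) (4,2) (5,5)
{ULTS} → row (0,1) (0,1) (0,1) (6,2) (4,2) (5,5)
{ULHW, ULHS} → row (0,1) (0,1) (0,1) (5,3) (4,2) (5,5)
{UMTW, UMTS, UMHW, UMHS} → row (0,1) (0,1) (0,1) (4,0) (4,0) (4,0)
{DLTW} → row (3,3) (3,3) (3,3) (5,6) (4,2) (5,5)
{DLTS} → row (3,3) (3,3) (3,3) (6,2) (4,2) (5,5)
{DLHW, DLHS} → row (3,3) (3,3) (3,3) (5,3) (4,2) (5,5)
{DMTW, DMTS, DMHW, DMHS} → row (3,3) (3,3) (3,3) (4,0) (4,0) (4,0)
That's 8 distinct rows out of 16 strategies.

8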